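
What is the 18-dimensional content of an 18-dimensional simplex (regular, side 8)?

For a regular n-simplex with edge a, V = (a^n / n!)·√((n+1)/2^n). With a=8, n=18: V ≈ 0.0239544.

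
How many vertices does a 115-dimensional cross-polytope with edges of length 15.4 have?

The vertices are ±e_1, ..., ±e_115, so there are 2·115 = 230.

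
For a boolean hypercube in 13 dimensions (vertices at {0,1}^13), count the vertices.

Each vertex is a binary string of length 13, so there are 2^13 = 8192.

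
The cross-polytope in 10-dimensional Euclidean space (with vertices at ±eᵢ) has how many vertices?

The vertices are ±e_1, ..., ±e_10, so there are 2·10 = 20.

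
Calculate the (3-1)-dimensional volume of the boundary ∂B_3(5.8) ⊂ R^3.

S_3(5.8) = 2·π^(3/2)·(5.8)^2 / Γ(3/2) = 4πr² = 4π·(5.8)² ≈ 422.733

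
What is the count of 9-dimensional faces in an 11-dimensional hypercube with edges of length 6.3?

Choose 9 of 11 axes to span the face (C(11,9) = 55 ways), then fix each of the remaining 2 coordinates at one of its two extreme values (2^2 = 4 ways): 55·4 = 220.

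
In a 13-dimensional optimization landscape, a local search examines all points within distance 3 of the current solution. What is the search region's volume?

V = 7558272·π^6/5005 ≈ 1.45184e+06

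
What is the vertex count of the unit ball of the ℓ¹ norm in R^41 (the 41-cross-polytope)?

Number of vertices = 2n = 82.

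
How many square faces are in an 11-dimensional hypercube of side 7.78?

Number of 2-faces = C(11,2) · 2^(11-2) = 55 · 512 = 28160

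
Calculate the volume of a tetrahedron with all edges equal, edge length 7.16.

Volume = (√2/12) · 7.16³ = 43.2586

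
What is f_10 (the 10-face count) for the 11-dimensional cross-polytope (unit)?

f_10(11-orthoplex) = 2^11 · (11 choose 11) = 2048.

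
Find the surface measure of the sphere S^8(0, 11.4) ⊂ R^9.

The surface area of an n-ball is 2π^(n/2) r^(n-1) / Γ(n/2). For n=9, r=11.4: 8.46835e+09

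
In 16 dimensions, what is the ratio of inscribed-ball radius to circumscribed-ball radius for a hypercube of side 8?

Ratio = (s/2)/(s√16/2) = 16^(-1/2) ≈ 0.25.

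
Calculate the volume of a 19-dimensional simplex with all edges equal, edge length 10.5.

V_19 = √(20) · 10.5^19 / (19! · 2^(19/2)) ≈ 1.28302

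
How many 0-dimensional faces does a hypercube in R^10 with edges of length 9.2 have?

f_0(10-cube) = (10 choose 0) · 2^10 = 1024.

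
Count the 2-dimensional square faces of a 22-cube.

Number of 2-faces = C(22,2) · 2^(22-2) = 231 · 1048576 = 242221056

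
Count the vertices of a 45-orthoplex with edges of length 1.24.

The 45-dimensional cross-polytope has 2n = 2·45 = 90 vertices.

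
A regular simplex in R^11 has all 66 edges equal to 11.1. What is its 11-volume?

Volume = 11.1^11 · √(12/2^11) / 11! ≈ 604.398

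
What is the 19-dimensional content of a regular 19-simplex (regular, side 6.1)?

For a regular n-simplex with edge a, V = (a^n / n!)·√((n+1)/2^n). With a=6.1, n=19: V ≈ 4.23548e-05.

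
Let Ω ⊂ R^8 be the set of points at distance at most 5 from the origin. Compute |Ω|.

Volume = π^{8/2}·(5)^8/Γ(5) = 390625·π^4/24 ≈ 1.58543e+06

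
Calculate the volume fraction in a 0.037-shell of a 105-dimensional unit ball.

V(inner)/V(outer) = ((1-0.037)/1)^105 ≈ 0.01909, so the shell fraction is 0.980912.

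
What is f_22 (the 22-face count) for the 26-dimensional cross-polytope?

An n-cross-polytope has 2^(k+1)·C(n,k+1) k-faces. Here 2^23·C(26,23) = 8388608·2600 = 21810380800.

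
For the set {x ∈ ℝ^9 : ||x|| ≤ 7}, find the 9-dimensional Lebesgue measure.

The n-ball volume is π^(n/2)·r^n/Γ(n/2+1). With n=9, r=7: V = 184473632·π^4/135 ≈ 1.33107e+08.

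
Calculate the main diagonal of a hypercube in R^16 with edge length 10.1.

Diagonal = √16 · 10.1 = 40.4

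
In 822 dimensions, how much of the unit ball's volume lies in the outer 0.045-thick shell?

V(inner)/V(outer) = ((1-0.045)/1)^822 ≈ 3.654e-17, so the shell fraction is 1 - 3.654e-17.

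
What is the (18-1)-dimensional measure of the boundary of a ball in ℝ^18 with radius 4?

S_18(4) = 2·π^(18/2)·(4)^17 / Γ(18/2) = 268435456·π^9/315 ≈ 2.54026e+10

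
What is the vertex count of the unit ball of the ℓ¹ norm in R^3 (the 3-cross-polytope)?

Number of vertices = 2n = 6.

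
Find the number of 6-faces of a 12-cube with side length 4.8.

An n-cube has C(n,k)·2^(n-k) k-faces. Here C(12,6)·2^6 = 924·64 = 59136.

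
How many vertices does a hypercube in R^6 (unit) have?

The 6-cube has 2^6 = 64 vertices.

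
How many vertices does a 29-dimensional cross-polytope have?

The 29-dimensional cross-polytope has 2n = 2·29 = 58 vertices.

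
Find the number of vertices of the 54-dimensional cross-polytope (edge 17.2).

An n-cross-polytope has 2n vertices; here n = 54, giving 108.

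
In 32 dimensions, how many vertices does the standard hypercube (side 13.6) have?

Number of vertices = 2^32 = 4294967296.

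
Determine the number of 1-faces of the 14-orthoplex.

f_1(14-orthoplex) = 2^2 · (14 choose 2) = 364.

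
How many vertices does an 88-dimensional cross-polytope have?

The 88-dimensional cross-polytope has 2n = 2·88 = 176 vertices.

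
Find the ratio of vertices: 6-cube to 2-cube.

The 6-cube has 2^6 = 64 vertices. The 2-cube has 2^2 = 4 vertices. Ratio: 64/4 = 16.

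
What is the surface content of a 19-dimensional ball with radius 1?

S = n·V_n(r)/r = 19·V_19(1)/1 (volume-to-surface relation), giving 1024·π^9/34459425 ≈ 0.88581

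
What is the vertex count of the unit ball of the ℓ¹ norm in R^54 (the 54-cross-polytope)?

Number of vertices = 2n = 108.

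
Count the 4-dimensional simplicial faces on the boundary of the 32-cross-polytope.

Number of 4-faces = 2^(4+1) · C(32,4+1) = 32 · 201376 = 6444032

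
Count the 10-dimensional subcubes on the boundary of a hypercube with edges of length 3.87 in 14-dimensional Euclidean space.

f_10(14-cube) = (14 choose 10) · 2^4 = 16016.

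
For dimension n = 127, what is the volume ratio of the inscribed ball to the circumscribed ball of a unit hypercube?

The radii are 1/2 and 1√127/2, so the volume ratio is (1/√127)^127 = 127^{-127/2} ≈ 2.56132e-134.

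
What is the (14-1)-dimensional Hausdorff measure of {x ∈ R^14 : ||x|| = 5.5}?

S = n·V_n(r)/r = 14·V_14(5.5)/5.5 (volume-to-surface relation), giving 34522712143931·π^7/2949120 ≈ 3.53559e+10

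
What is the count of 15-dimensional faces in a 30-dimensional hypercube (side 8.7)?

f_15(30-cube) = (30 choose 15) · 2^15 = 5082890895360.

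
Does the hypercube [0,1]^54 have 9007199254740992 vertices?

False. The 54-cube has 2^54 = 18014398509481984 vertices.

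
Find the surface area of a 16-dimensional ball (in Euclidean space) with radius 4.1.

S = n·V_n(r)/r = 16·V_16(4.1)/4.1 (volume-to-surface relation), giving 5.8554e+09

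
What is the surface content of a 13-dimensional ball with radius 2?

S = n·V_n(r)/r = 13·V_13(2)/2 (volume-to-surface relation), giving 524288·π^6/10395 ≈ 48489.2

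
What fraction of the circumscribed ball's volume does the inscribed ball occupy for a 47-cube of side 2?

Volume scales as r^n, and r_in/r_out = 1/√47, giving (1/√47)^47 ≈ 5.07809e-40.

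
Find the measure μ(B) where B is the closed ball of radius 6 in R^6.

V = 7776·π^3 ≈ 241105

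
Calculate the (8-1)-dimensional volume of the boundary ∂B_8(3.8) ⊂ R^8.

|∂B_8(3.8)| ≈ 371504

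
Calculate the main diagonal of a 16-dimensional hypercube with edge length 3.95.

||(3.95,3.95,...,3.95)|| = √(16)·3.95 = 15.8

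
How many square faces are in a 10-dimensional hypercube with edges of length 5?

An n-cube has C(n,k)·2^(n-k) k-faces. Here C(10,2)·2^8 = 45·256 = 11520.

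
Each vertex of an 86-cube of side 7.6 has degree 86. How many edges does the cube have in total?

An n-cube has n·2^(n-1) edges. With n = 86: 86·38685626227668133590597632 = 3326963855579459488791396352.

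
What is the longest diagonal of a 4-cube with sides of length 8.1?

d = √(8.1² + 8.1² + ... + 8.1²) [4 terms] = √(4·8.1²) = 8.1√4 = 16.2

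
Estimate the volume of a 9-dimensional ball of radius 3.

Volume = π^{9/2}·(3)^9/Γ(11/2) = 23328·π^4/35 ≈ 64924.6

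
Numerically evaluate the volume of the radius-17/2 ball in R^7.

The n-ball volume is π^(n/2)·r^n/Γ(n/2+1). With n=7, r=17/2: V = 410338673·π^3/840 ≈ 1.51465e+07.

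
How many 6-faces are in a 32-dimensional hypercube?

An n-cube has C(n,k)·2^(n-k) k-faces. Here C(32,6)·2^26 = 906192·67108864 = 60813515685888.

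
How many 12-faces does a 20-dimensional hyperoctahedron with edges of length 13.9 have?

Each 12-face is the convex hull of 13 vertices, one chosen as ±e_i from each of 13 distinct axes: 2^13·C(20,13) = 635043840.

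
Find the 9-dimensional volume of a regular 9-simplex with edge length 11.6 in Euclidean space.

Volume = 11.6^9 · √(10/2^9) / 9! ≈ 1464.62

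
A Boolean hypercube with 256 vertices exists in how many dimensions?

The n-cube has 2^n vertices, and 256 = 2^8, so n = 8.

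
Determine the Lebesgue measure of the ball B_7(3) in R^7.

Volume = π^{7/2}·(3)^7/Γ(9/2) = 11664·π^3/35 ≈ 10333.1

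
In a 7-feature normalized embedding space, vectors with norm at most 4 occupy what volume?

The n-ball volume is π^(n/2)·r^n/Γ(n/2+1). With n=7, r=4: V = 262144·π^3/105 ≈ 77410.6.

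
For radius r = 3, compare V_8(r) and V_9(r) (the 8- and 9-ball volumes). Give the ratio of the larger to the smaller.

V_8(3) ≈ 26629.2, V_9(3) ≈ 64924.6. The 9-ball is larger by a factor of 2.438.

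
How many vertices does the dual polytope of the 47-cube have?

The 47-dimensional cross-polytope has 2n = 2·47 = 94 vertices.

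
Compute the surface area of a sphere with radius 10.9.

|∂B_3(10.9)| = 4πr² = 4π·(10.9)² ≈ 1493.01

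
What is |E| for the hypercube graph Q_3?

Number of 1-faces = C(3,1)·2^(3-1) = 3·4 = 12.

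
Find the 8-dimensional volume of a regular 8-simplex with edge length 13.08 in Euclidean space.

Volume = 13.08^8 · √(9/2^8) / 8! ≈ 3984.21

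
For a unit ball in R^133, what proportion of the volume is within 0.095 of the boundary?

1 - (1-0.095)^133 ≈ 0.999998285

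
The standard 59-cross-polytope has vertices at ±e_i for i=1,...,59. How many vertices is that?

Number of vertices = 2n = 118.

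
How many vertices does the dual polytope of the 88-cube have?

An n-cross-polytope has 2n vertices; here n = 88, giving 176.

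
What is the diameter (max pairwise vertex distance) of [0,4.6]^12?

The space diagonal of an n-cube of side s is s√n. Here 4.6·√12 ≈ 15.9349.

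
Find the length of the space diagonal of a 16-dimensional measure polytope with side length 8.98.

Diagonal = √16 · 8.98 = 35.92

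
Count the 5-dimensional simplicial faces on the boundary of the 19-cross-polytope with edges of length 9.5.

An n-cross-polytope has 2^(k+1)·C(n,k+1) k-faces. Here 2^6·C(19,6) = 64·27132 = 1736448.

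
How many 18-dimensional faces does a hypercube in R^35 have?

f_18(35-cube) = (35 choose 18) · 2^17 = 594748067020800.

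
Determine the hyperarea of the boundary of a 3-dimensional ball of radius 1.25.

S_3(1.25) = 2·π^(3/2)·(1.25)^2 / Γ(3/2) = 4πr² = 4π·(1.25)² ≈ 19.635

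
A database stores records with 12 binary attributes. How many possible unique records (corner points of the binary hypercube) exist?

Number of vertices = 2^12 = 4096.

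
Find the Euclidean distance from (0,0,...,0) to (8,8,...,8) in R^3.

Diagonal = √3 · 8 ≈ 13.8564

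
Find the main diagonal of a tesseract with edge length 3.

Diagonal = √4 · 3 = 6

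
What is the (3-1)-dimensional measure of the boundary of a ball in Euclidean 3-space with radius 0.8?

S = n·V_n(r)/r = 3·V_3(0.8)/0.8 (volume-to-surface relation), giving 4πr² = 4π·(0.8)² ≈ 8.04248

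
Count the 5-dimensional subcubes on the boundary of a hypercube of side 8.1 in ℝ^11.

An n-cube has C(n,k)·2^(n-k) k-faces. Here C(11,5)·2^6 = 462·64 = 29568.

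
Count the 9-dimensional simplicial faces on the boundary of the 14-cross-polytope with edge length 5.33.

Each 9-face is the convex hull of 10 vertices, one chosen as ±e_i from each of 10 distinct axes: 2^10·C(14,10) = 1025024.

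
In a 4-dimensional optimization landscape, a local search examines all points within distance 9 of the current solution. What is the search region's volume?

V_4(9) = π^(4/2) · (9)^4 / Γ(4/2 + 1) = 6561·π^2/2 ≈ 32377.2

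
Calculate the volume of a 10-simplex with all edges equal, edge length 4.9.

V = (4.9^10 / 10!) · √((10+1) / 2^10) ≈ 0.2279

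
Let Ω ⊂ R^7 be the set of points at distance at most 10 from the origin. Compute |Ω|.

The n-ball volume is π^(n/2)·r^n/Γ(n/2+1). With n=7, r=10: V = 32000000·π^3/21 ≈ 4.72477e+07.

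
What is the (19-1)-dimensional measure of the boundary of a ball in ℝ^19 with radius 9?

The surface area of an n-ball is 2π^(n/2) r^(n-1) / Γ(n/2). For n=19, r=9: 1897492673384285184·π^9/425425 ≈ 1.32955e+17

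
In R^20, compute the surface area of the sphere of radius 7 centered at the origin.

S = n·V_n(r)/r = 20·V_20(7)/7 (volume-to-surface relation), giving 1628413597910449·π^10/25920 ≈ 5.8834e+15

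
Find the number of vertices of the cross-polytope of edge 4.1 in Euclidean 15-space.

Number of 0-faces = 2^(0+1) · C(15,0+1) = 2 · 15 = 30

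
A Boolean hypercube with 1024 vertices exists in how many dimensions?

Since 2^n = 1024, we have n = 10.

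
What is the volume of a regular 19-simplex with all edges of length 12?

V_19 = √(20) · 12^19 / (19! · 2^(19/2)) ≈ 16.2211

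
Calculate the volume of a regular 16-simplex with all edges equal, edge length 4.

For a regular n-simplex with edge a, V = (a^n / n!)·√((n+1)/2^n). With a=4, n=16: V ≈ 3.30617e-06.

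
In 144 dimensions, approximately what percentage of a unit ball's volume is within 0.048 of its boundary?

1 - (1-0.048)^144 ≈ 0.999161 ≈ 99.92%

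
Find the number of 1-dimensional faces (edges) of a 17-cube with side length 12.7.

Number of 1-faces = C(17,1)·2^(17-1) = 17·65536 = 1114112.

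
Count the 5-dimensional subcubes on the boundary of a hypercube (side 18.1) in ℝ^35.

An n-cube has C(n,k)·2^(n-k) k-faces. Here C(35,5)·2^30 = 324632·1073741824 = 348570955808768.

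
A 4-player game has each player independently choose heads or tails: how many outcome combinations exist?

Number of vertices = 2^4 = 16.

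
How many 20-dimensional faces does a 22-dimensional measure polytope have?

Choose 20 of 22 axes to span the face (C(22,20) = 231 ways), then fix each of the remaining 2 coordinates at one of its two extreme values (2^2 = 4 ways): 231·4 = 924.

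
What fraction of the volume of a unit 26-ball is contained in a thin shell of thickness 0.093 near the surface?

1 - (1-0.093)^26 ≈ 0.92097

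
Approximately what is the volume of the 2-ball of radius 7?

Volume = π^{2/2}·(7)^2/Γ(2) = 49·π ≈ 153.938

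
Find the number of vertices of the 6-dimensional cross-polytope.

Number of vertices = 2n = 12.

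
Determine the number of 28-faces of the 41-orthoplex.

Each 28-face is the convex hull of 29 vertices, one chosen as ±e_i from each of 29 distinct axes: 2^29·C(41,29) = 4240558070473687040.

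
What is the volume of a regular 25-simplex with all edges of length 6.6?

V = (6.6^25 / 25!) · √((25+1) / 2^25) ≈ 1.74809e-08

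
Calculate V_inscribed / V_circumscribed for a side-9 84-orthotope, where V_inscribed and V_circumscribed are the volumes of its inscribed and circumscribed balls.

V_in/V_out = n^(-n/2) = 84^(-84/2) ≈ 1.5145e-81.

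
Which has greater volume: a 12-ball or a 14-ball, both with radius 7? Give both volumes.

V_12(7) ≈ 1.84818e+10. V_14(7) ≈ 4.06435e+11. The 14-ball is larger.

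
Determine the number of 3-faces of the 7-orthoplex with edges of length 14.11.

Each 3-face is the convex hull of 4 vertices, one chosen as ±e_i from each of 4 distinct axes: 2^4·C(7,4) = 560.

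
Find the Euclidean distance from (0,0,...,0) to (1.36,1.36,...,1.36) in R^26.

d = √(1.36² + 1.36² + ... + 1.36²) [26 terms] = √(26·1.36²) = 1.36√26 ≈ 6.93467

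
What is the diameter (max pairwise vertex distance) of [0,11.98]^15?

d = √(11.98² + 11.98² + ... + 11.98²) [15 terms] = √(15·11.98²) = 11.98√15 ≈ 46.3983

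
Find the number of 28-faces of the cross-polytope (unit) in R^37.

An n-cross-polytope has 2^(k+1)·C(n,k+1) k-faces. Here 2^29·C(37,29) = 536870912·38608020 = 20727522907914240.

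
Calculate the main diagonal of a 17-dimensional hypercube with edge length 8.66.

d = √(8.66² + 8.66² + ... + 8.66²) [17 terms] = √(17·8.66²) = 8.66√17 ≈ 35.7061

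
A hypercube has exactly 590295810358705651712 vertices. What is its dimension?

n = log_2(590295810358705651712) = 69.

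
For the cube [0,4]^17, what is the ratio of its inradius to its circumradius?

r_in = 4/2 (half the side); r_out = 4√17/2 (half the diagonal). Ratio = 1/√17 ≈ 0.242536.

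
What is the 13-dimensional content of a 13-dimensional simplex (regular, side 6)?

For a regular n-simplex with edge a, V = (a^n / n!)·√((n+1)/2^n). With a=6, n=13: V ≈ 0.0867072.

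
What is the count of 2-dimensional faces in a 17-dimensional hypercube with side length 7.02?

An n-cube has C(n,k)·2^(n-k) k-faces. Here C(17,2)·2^15 = 136·32768 = 4456448.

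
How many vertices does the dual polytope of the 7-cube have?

The vertices are ±e_1, ..., ±e_7, so there are 2·7 = 14.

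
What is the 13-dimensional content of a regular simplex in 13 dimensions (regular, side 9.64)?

V_13 = √(14) · 9.64^13 / (13! · 2^(13/2)) ≈ 41.2183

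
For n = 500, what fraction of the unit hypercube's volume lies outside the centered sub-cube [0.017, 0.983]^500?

The inner cube has side 1-2·0.017 = 0.966 and volume (0.966)^500 ≈ 3.08e-08, so the shell holds 0.9999999692 of the volume.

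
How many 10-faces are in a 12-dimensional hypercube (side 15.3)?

Number of 10-faces = C(12,10) · 2^(12-10) = 66 · 4 = 264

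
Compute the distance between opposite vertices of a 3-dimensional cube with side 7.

d = √(7² + 7² + ... + 7²) [3 terms] = √(3·7²) = 7√3 ≈ 12.1244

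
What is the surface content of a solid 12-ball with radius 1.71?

|∂B_12(1.71)| ≈ 5857.4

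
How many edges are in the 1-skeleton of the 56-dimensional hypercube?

The 56-cube has n·2^(n-1) = 56·2^55 = 56·36028797018963968 = 2017612633061982208 edges.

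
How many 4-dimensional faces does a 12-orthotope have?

f_4(12-cube) = (12 choose 4) · 2^8 = 126720.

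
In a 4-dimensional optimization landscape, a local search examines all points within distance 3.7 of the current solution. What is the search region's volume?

V_4(3.7) = π^(4/2) · (3.7)^4 / Γ(4/2 + 1) ≈ 924.861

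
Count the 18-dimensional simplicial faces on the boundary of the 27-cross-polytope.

An n-cross-polytope has 2^(k+1)·C(n,k+1) k-faces. Here 2^19·C(27,19) = 524288·2220075 = 1163958681600.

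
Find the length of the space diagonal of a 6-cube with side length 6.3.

Diagonal = √6 · 6.3 ≈ 15.4318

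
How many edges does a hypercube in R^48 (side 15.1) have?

An n-cube has n·2^(n-1) edges. With n = 48: 48·140737488355328 = 6755399441055744.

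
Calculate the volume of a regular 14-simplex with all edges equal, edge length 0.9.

V_14 = √(15) · 0.9^14 / (14! · 2^(14/2)) ≈ 7.94004e-14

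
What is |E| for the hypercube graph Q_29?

An n-cube has n·2^(n-1) edges. With n = 29: 29·268435456 = 7784628224.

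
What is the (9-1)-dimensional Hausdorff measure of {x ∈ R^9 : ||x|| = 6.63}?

S = n·V_n(r)/r = 9·V_9(6.63)/6.63 (volume-to-surface relation), giving 1.10833e+08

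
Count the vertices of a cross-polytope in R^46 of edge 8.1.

The 46-dimensional cross-polytope has 2n = 2·46 = 92 vertices.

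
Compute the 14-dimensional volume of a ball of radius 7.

The n-ball volume is π^(n/2)·r^n/Γ(n/2+1). With n=14, r=7: V = 96889010407·π^7/720 ≈ 4.06435e+11.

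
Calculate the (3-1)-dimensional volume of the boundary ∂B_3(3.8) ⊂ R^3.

The surface area of an n-ball is 2π^(n/2) r^(n-1) / Γ(n/2). For n=3, r=3.8: 4πr² = 4π·(3.8)² ≈ 181.458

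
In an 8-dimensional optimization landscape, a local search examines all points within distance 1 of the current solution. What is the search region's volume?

The n-ball volume is π^(n/2)·r^n/Γ(n/2+1). With n=8, r=1: V = π^4/24 ≈ 4.05871.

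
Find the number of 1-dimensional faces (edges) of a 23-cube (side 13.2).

Number of 1-faces = C(23,1)·2^(23-1) = 23·4194304 = 96468992.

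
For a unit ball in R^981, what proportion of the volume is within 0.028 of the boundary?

V(inner)/V(outer) = ((1-0.028)/1)^981 ≈ 7.954e-13, so the shell fraction is 1 - 7.954e-13.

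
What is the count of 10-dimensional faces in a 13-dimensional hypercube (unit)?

f_10(13-cube) = (13 choose 10) · 2^3 = 2288.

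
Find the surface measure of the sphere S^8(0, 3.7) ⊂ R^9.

|∂B_9(3.7)| ≈ 1.04274e+06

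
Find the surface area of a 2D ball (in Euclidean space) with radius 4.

S_2(4) = 2·π^(2/2)·(4)^1 / Γ(2/2) = 2πr = 2π·4 ≈ 25.1327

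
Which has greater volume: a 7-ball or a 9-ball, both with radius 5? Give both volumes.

V_7(5) ≈ 369122. V_9(5) ≈ 6.4424e+06. The 9-ball is larger.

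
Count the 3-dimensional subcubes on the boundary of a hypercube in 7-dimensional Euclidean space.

Choose 3 of 7 axes to span the face (C(7,3) = 35 ways), then fix each of the remaining 4 coordinates at one of its two extreme values (2^4 = 16 ways): 35·16 = 560.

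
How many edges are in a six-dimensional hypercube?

An n-cube has C(n,k)·2^(n-k) k-faces. Here C(6,1)·2^5 = 6·32 = 192.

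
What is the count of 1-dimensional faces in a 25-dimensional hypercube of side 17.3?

Choose 1 of 25 axes to span the face (C(25,1) = 25 ways), then fix each of the remaining 24 coordinates at one of its two extreme values (2^24 = 16777216 ways): 25·16777216 = 419430400.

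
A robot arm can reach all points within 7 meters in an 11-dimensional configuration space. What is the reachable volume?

V_11(7) = π^(11/2) · (7)^11 / Γ(11/2 + 1) = 18078415936·π^5/1485 ≈ 3.72549e+09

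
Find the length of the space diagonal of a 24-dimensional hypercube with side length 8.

The space diagonal of an n-cube of side s is s√n. Here 8·√24 ≈ 39.1918.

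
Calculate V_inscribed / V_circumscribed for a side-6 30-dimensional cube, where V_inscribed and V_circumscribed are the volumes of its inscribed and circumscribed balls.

Volume scales as r^n, and r_in/r_out = 1/√30, giving (1/√30)^30 ≈ 6.96917e-23.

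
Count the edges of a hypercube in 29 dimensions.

An n-cube has n·2^(n-1) edges. With n = 29: 29·268435456 = 7784628224.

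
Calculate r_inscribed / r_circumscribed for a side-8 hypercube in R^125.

r_in / r_out = (8/2) / (8√125/2) = 1/√125 ≈ 0.0894427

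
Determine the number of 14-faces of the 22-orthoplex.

f_14(22-orthoplex) = 2^15 · (22 choose 15) = 5588385792.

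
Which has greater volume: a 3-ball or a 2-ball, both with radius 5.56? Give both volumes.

V_3(5.56) ≈ 719.968. V_2(5.56) ≈ 97.1179. The 3-ball is larger.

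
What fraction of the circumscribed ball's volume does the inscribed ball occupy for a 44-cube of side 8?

V_in/V_out = n^(-n/2) = 44^(-44/2) ≈ 6.98299e-37.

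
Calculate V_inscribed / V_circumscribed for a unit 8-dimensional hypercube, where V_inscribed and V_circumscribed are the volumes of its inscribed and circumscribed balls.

Volume scales as r^n, and r_in/r_out = 1/√8, giving (1/√8)^8 ≈ 0.000244141.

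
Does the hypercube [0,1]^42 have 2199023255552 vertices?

False. The 42-cube has 2^42 = 4398046511104 vertices.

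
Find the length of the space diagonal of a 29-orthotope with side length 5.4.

Diagonal = √29 · 5.4 ≈ 29.0799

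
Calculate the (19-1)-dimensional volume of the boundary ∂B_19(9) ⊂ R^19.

S_19(9) = 2·π^(19/2)·(9)^18 / Γ(19/2) = 1897492673384285184·π^9/425425 ≈ 1.32955e+17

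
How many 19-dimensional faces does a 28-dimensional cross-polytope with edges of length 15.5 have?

Each 19-face is the convex hull of 20 vertices, one chosen as ±e_i from each of 20 distinct axes: 2^20·C(28,20) = 3259084308480.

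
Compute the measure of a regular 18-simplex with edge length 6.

For a regular n-simplex with edge a, V = (a^n / n!)·√((n+1)/2^n). With a=6, n=18: V ≈ 0.000135048.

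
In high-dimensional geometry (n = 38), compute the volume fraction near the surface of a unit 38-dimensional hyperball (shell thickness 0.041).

1 - (1-0.041)^38 ≈ 0.796246 ≈ 79.62%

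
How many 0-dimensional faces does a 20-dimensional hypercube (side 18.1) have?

An n-cube has C(n,k)·2^(n-k) k-faces. Here C(20,0)·2^20 = 1·1048576 = 1048576.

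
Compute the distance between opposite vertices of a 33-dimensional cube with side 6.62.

d = √(6.62² + 6.62² + ... + 6.62²) [33 terms] = √(33·6.62²) = 6.62√33 ≈ 38.029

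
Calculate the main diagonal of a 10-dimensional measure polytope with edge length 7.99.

||(7.99,7.99,...,7.99)|| = √(10)·7.99 ≈ 25.2666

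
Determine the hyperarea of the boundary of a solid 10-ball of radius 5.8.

|∂B_10(5.8)| ≈ 1.89417e+08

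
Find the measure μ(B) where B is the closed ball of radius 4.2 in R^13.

Volume = π^{13/2}·(4.2)^13/Γ(15/2) ≈ 1.15234e+08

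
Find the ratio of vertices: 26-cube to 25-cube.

The 26-cube has 2^26 = 67108864 vertices. The 25-cube has 2^25 = 33554432 vertices. Ratio: 67108864/33554432 = 2.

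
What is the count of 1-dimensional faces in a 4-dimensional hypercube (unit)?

Choose 1 of 4 axes to span the face (C(4,1) = 4 ways), then fix each of the remaining 3 coordinates at one of its two extreme values (2^3 = 8 ways): 4·8 = 32.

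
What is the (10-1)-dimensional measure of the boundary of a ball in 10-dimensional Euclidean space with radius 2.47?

S_10(2.47) = 2·π^(10/2)·(2.47)^9 / Γ(10/2) ≈ 87265.1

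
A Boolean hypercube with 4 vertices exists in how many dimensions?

The n-cube has 2^n vertices, and 4 = 2^2, so n = 2.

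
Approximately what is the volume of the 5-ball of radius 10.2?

Volume = π^{5/2}·(10.2)^5/Γ(7/2) ≈ 581165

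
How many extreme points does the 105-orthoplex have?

Number of vertices = 2n = 210.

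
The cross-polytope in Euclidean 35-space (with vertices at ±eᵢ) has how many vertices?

The 35-dimensional cross-polytope has 2n = 2·35 = 70 vertices.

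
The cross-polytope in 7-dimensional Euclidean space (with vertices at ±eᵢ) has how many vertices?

The 7-dimensional cross-polytope has 2n = 2·7 = 14 vertices.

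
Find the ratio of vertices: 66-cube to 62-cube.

The 66-cube has 2^66 = 73786976294838206464 vertices. The 62-cube has 2^62 = 4611686018427387904 vertices. Ratio: 73786976294838206464/4611686018427387904 = 16.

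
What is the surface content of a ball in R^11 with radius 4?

S = n·V_n(r)/r = 11·V_11(4)/4 (volume-to-surface relation), giving 67108864·π^5/945 ≈ 2.17319e+07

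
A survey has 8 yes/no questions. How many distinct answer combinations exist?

Number of vertices = 2^8 = 256.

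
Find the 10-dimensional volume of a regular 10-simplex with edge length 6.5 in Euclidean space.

Volume = 6.5^10 · √(11/2^10) / 10! ≈ 3.84518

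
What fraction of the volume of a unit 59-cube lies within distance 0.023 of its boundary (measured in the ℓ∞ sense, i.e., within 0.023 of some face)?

1 - (1 - 2·0.023)^59 = 1 - 0.954^59 ≈ 0.937862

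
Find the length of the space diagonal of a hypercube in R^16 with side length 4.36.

||(4.36,4.36,...,4.36)|| = √(16)·4.36 = 17.44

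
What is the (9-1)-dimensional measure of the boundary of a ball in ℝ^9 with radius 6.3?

S_9(6.3) = 2·π^(9/2)·(6.3)^8 / Γ(9/2) ≈ 7.3669e+07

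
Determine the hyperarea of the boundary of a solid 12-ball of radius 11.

S_12(11) = 2·π^(12/2)·(11)^11 / Γ(12/2) = 285311670611·π^6/60 ≈ 4.57159e+12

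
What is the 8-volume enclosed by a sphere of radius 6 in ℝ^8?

V = 69984·π^4 ≈ 6.81708e+06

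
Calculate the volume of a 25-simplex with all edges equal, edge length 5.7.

V = (5.7^25 / 25!) · √((25+1) / 2^25) ≈ 4.47546e-10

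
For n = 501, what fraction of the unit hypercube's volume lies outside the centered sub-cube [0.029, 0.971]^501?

Shell fraction = 1 - (1-0.058)^501 ≈ 1 - 9.989e-14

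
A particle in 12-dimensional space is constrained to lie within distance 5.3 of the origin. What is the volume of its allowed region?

The n-ball volume is π^(n/2)·r^n/Γ(n/2+1). With n=12, r=5.3: V ≈ 6.5596e+08.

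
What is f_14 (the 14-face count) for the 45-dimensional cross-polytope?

An n-cross-polytope has 2^(k+1)·C(n,k+1) k-faces. Here 2^15·C(45,15) = 32768·344867425584 = 11300615801536512.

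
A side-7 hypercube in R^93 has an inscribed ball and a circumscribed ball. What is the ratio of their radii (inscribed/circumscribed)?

r_in / r_out = (7/2) / (7√93/2) = 1/√93 ≈ 0.103695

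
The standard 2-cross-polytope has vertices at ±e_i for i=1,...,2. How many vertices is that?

Number of vertices = 2n = 4.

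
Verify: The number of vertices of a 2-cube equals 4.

True. The 2-cube has 2^2 = 4 vertices.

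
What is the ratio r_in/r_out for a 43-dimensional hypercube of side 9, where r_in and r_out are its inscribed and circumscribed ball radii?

r_in / r_out = (9/2) / (9√43/2) = 1/√43 ≈ 0.152499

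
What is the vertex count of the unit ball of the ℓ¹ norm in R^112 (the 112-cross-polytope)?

Number of vertices = 2n = 224.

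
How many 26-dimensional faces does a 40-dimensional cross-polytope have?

Each 26-face is the convex hull of 27 vertices, one chosen as ±e_i from each of 27 distinct axes: 2^27·C(40,27) = 1615071835471216640.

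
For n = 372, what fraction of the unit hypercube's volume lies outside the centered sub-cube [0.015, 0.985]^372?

Shell fraction = 1 - (1-0.03)^372 ≈ 0.999988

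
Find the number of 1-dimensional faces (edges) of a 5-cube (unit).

An n-cube has n·2^(n-1) edges. With n = 5: 5·16 = 80.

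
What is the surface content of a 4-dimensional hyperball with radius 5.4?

|∂B_4(5.4)| ≈ 3108.21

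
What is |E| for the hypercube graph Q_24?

The 24-cube has n·2^(n-1) = 24·2^23 = 24·8388608 = 201326592 edges.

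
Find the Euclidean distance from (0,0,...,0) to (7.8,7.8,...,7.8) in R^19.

d = √(7.8² + 7.8² + ... + 7.8²) [19 terms] = √(19·7.8²) = 7.8√19 ≈ 33.9994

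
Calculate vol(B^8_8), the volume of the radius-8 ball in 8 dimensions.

V = 2097152·π^4/3 ≈ 6.80939e+07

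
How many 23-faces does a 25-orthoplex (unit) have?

Number of 23-faces = 2^(23+1) · C(25,23+1) = 16777216 · 25 = 419430400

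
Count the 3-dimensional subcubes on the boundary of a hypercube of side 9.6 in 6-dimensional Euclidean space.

Choose 3 of 6 axes to span the face (C(6,3) = 20 ways), then fix each of the remaining 3 coordinates at one of its two extreme values (2^3 = 8 ways): 20·8 = 160.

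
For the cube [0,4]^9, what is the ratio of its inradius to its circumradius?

Ratio = (s/2)/(s√9/2) = 9^(-1/2) ≈ 0.333333.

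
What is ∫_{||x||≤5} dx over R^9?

V = 12500000·π^4/189 ≈ 6.4424e+06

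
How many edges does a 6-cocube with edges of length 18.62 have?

f_1(6-orthoplex) = 2^2 · (6 choose 2) = 60.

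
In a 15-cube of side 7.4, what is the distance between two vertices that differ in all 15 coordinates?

d = √(7.4² + 7.4² + ... + 7.4²) [15 terms] = √(15·7.4²) = 7.4√15 ≈ 28.6601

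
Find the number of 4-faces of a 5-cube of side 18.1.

An n-cube has C(n,k)·2^(n-k) k-faces. Here C(5,4)·2^1 = 5·2 = 10.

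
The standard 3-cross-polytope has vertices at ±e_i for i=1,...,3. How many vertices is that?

The vertices are ±e_1, ..., ±e_3, so there are 2·3 = 6.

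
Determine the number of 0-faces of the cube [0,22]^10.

Choose 0 of 10 axes to span the face (C(10,0) = 1 way), then fix each of the remaining 10 coordinates at one of its two extreme values (2^10 = 1024 ways): 1·1024 = 1024.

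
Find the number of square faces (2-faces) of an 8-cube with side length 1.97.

Number of 2-faces = C(8,2) · 2^(8-2) = 28 · 64 = 1792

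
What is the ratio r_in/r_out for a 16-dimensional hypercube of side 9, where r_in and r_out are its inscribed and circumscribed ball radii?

Ratio = (s/2)/(s√16/2) = 16^(-1/2) ≈ 0.25.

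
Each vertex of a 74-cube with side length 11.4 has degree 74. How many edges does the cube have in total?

The 74-cube has n·2^(n-1) = 74·2^73 = 74·9444732965739290427392 = 698910239464707491627008 edges.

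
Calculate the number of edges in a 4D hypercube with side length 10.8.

Number of 1-faces = C(4,1)·2^(4-1) = 4·8 = 32.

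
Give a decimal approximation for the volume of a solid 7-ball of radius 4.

Volume = π^{7/2}·(4)^7/Γ(9/2) = 262144·π^3/105 ≈ 77410.6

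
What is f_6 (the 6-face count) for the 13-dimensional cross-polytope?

An n-cross-polytope has 2^(k+1)·C(n,k+1) k-faces. Here 2^7·C(13,7) = 128·1716 = 219648.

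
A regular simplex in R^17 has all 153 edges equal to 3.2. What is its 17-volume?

Volume = 3.2^17 · √(18/2^17) / 17! ≈ 1.27457e-08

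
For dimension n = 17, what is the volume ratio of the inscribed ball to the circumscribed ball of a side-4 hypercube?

V_in/V_out = n^(-n/2) = 17^(-17/2) ≈ 3.47684e-11.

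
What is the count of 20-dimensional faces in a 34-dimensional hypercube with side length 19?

An n-cube has C(n,k)·2^(n-k) k-faces. Here C(34,20)·2^14 = 1391975640·16384 = 22806128885760.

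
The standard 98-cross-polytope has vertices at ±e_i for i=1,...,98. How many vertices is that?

Number of vertices = 2n = 196.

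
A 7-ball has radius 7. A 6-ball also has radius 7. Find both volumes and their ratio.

V_7(7) ≈ 3.89105e+06. V_6(7) ≈ 607976. Ratio V_7/V_6 ≈ 6.4.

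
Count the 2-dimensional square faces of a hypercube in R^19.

An n-cube has C(n,k)·2^(n-k) k-faces. Here C(19,2)·2^17 = 171·131072 = 22413312.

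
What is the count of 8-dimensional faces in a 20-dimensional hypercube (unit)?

Choose 8 of 20 axes to span the face (C(20,8) = 125970 ways), then fix each of the remaining 12 coordinates at one of its two extreme values (2^12 = 4096 ways): 125970·4096 = 515973120.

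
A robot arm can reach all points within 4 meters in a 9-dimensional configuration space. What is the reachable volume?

V = 8388608·π^4/945 ≈ 864684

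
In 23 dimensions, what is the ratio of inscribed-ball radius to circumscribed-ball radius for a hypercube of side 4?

r_in = 4/2 (half the side); r_out = 4√23/2 (half the diagonal). Ratio = 1/√23 ≈ 0.208514.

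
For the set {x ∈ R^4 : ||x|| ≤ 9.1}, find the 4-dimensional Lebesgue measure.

V_4(9.1) = π^(4/2) · (9.1)^4 / Γ(4/2 + 1) ≈ 33840.4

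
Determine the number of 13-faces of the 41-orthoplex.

An n-cross-polytope has 2^(k+1)·C(n,k+1) k-faces. Here 2^14·C(41,14) = 16384·35240152720 = 577374662164480.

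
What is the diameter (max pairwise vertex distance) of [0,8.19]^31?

||(8.19,8.19,...,8.19)|| = √(31)·8.19 ≈ 45.6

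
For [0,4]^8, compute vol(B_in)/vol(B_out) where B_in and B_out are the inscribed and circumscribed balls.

V_in/V_out = n^(-n/2) = 8^(-8/2) ≈ 0.000244141.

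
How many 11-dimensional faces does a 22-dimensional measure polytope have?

Choose 11 of 22 axes to span the face (C(22,11) = 705432 ways), then fix each of the remaining 11 coordinates at one of its two extreme values (2^11 = 2048 ways): 705432·2048 = 1444724736.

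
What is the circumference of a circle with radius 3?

The surface area of an n-ball is 2π^(n/2) r^(n-1) / Γ(n/2). For n=2, r=3: 2πr = 2π·3 ≈ 18.8496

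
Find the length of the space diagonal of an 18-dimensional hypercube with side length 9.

d = √(9² + 9² + ... + 9²) [18 terms] = √(18·9²) = 9√18 ≈ 38.1838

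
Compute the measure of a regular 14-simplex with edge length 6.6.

V_14 = √(15) · 6.6^14 / (14! · 2^(14/2)) ≈ 0.103286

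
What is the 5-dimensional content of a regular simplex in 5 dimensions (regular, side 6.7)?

For a regular n-simplex with edge a, V = (a^n / n!)·√((n+1)/2^n). With a=6.7, n=5: V ≈ 48.7184.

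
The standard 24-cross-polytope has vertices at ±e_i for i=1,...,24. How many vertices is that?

An n-cross-polytope has 2n vertices; here n = 24, giving 48.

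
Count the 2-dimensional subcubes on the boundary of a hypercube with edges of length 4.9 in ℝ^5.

Number of 2-faces = C(5,2) · 2^(5-2) = 10 · 8 = 80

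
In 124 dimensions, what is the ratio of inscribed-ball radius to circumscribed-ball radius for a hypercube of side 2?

For an n-cube of any side s, the inradius is s/2 and the circumradius is s√n/2, so the ratio is 1/√124 ≈ 0.0898027.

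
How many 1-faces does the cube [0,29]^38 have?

Each of the 2^38 = 274877906944 vertices has degree 38; total edges = 38·2^38/2 = 5222680231936.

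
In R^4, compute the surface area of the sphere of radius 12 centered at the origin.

S = n·V_n(r)/r = 4·V_4(12)/12 (volume-to-surface relation), giving 3456·π^2 ≈ 34109.4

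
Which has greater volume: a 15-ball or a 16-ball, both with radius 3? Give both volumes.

V_15(3) ≈ 5.47329e+06. V_16(3) ≈ 1.01302e+07. The 16-ball is larger.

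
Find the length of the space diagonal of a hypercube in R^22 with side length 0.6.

The space diagonal of an n-cube of side s is s√n. Here 0.6·√22 ≈ 2.81425.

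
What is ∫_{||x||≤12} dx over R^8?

The n-ball volume is π^(n/2)·r^n/Γ(n/2+1). With n=8, r=12: V = 17915904·π^4 ≈ 1.74517e+09.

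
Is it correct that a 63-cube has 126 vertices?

False. The 63-cube has 2^63 = 9223372036854775808 vertices.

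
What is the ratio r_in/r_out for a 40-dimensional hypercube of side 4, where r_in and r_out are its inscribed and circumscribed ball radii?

For an n-cube of any side s, the inradius is s/2 and the circumradius is s√n/2, so the ratio is 1/√40 ≈ 0.158114.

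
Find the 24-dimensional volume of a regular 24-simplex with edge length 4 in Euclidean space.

Volume = 4^24 · √(25/2^24) / 24! ≈ 5.53789e-13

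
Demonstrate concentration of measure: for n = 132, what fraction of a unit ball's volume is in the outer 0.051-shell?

1 - (1-0.051)^132 ≈ 0.999002 ≈ 99.90%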